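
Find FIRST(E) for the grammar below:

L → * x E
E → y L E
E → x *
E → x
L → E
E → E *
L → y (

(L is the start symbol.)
From E → y L E:
  - y is a terminal: add 'y' and stop
From E → x *:
  - x is a terminal: add 'x' and stop
From E → x:
  - x is a terminal: add 'x' and stop
From E → E *:
  - E is the symbol being defined: contributes nothing new
    E is not nullable, so stop

Collecting: FIRST(E) = { 'x', 'y' }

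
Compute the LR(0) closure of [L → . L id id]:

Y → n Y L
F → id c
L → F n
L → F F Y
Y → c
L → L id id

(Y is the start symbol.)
Start with: [L → . L id id]
  [L → . L id id] has the dot before L: add [L → . F n], [L → . F F Y]
  [L → . F n] has the dot before F: add [F → . id c]
No further items can be added.

CLOSURE = { [F → . id c], [L → . F F Y], [L → . F n], [L → . L id id] }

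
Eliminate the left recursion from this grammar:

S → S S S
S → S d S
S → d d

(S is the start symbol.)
S → d d S'
S' → S S S'
S' → d S S'
S' → ε

S is directly left-recursive. The standard transformation for
  A → A α₁ | ... | A α_m | β₁ | ... | β_n
is
  A  → β₁ A' | ... | β_n A'
  A' → α₁ A' | ... | α_m A' | ε

S → d d becomes S → d d S'
S → S S S becomes S' → S S S'
S → S d S becomes S' → d S S'
Add S' → ε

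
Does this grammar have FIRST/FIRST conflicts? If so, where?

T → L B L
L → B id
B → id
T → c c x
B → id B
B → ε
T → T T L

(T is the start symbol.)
A FIRST/FIRST conflict occurs when two productions N → α and N → β for the same non-terminal have FIRST(α) ∩ FIRST(β) ≠ ∅ (with ε ∈ FIRST of a nullable right-hand side, so two nullable alternatives also conflict).

FIRST sets of the non-terminals at (or reachable through a nullable prefix from) the front of some alternative:
  FIRST(L) = { 'id' }
  FIRST(T) = { 'c', 'id' }

Productions for T:
  T → L B L: FIRST = { 'id' }
  T → c c x: FIRST = { 'c' }
  T → T T L: FIRST = { 'c', 'id' }
Productions for B:
  B → id: FIRST = { 'id' }
  B → id B: FIRST = { 'id' }
  B → ε: FIRST = { ε }
L has only one production, so no FIRST/FIRST conflict is possible there.

Conflict for T: T → L B L and T → T T L
  Overlap: { 'id' }
Conflict for T: T → c c x and T → T T L
  Overlap: { 'c' }
Conflict for B: B → id and B → id B
  Overlap: { 'id' }

Answer: Yes. T → L B L / T → T T L on { 'id' }; T → c c x / T → T T L on { 'c' }; B → id / B → id B on { 'id' }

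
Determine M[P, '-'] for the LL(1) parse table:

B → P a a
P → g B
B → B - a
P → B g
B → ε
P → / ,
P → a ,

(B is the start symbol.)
To find M[P, '-'], we find productions for P where '-' is in the predict set (PREDICT(N → α) = (FIRST(α) \ {ε}) ∪ (FOLLOW(N) if α ⇒* ε)).

Relevant sets:
  FIRST(B) = { '-', '/', 'a', 'g', ε }

P → g B: PREDICT = { 'g' }
P → B g: PREDICT = { '-', '/', 'a', 'g' }
  '-' is in predict set, so this production goes in M[P, '-']
P → / ,: PREDICT = { '/' }
P → a ,: PREDICT = { 'a' }

M[P, '-'] = P → B g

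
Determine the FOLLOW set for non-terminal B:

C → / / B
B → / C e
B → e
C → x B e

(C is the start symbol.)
In C → / / B: B is at the end, add FOLLOW(C)
In C → x B e: B is followed by e, add FIRST(e) \ {ε} = { 'e' }

The FOLLOW sets referred to above (computed the same way, to a fixed point):
  FOLLOW(C) = { $, 'e' }

Taking the union: FOLLOW(B) = { $, 'e' }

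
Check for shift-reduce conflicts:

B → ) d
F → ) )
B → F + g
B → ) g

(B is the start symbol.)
No shift-reduce conflicts

A shift-reduce conflict occurs when an LR(0) state has both:
  - a complete (reduce) item [A → α .] (dot at the end), and
  - a shift item [B → β . c γ] (dot before a terminal).

Augment with B' → B and build the canonical LR(0) collection (I0 = CLOSURE({[B' → . B]}), then GOTO on every symbol after a dot until no new states appear). It has 9 states:
  I0: { [B → . ) d], [B → . ) g], [B → . F + g], [B' → . B], [F → . ) )] }  — shift
  I1: { [B → ) . d], [B → ) . g], [F → ) . )] }  — shift
  I2: { [B' → B .] }  — accept
  I3: { [B → F . + g] }  — shift
  I4: { [B → F + . g] }  — shift
  I5: { [B → F + g .] }  — reduce
  I6: { [F → ) ) .] }  — reduce
  I7: { [B → ) d .] }  — reduce
  I8: { [B → ) g .] }  — reduce

No state contains both a complete item and a shift item.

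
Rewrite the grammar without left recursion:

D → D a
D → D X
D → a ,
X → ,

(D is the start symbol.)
D is directly left-recursive. The standard transformation for
  A → A α₁ | ... | A α_m | β₁ | ... | β_n
is
  A  → β₁ A' | ... | β_n A'
  A' → α₁ A' | ... | α_m A' | ε

D → a , becomes D → a , D'
D → D a becomes D' → a D'
D → D X becomes D' → X D'
Add D' → ε

Productions for other non-terminals are unchanged:
  X → ,

Resulting grammar:
D → a , D'
D' → a D'
D' → X D'
D' → ε
X → ,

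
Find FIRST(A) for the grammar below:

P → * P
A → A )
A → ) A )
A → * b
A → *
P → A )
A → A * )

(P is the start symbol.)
From A → A ):
  - A is the symbol being defined: contributes nothing new
    A is not nullable, so stop
From A → ) A ):
  - ')' is a terminal: add ')' and stop
From A → * b:
  - '*' is a terminal: add '*' and stop
From A → *:
  - '*' is a terminal: add '*' and stop
From A → A * ):
  - A is the symbol being defined: contributes nothing new
    A is not nullable, so stop

Collecting: FIRST(A) = { ')', '*' }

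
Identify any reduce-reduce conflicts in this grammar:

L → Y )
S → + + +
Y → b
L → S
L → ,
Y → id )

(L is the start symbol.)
A reduce-reduce conflict occurs when an LR(0) state has two complete items [A → α .] and [B → β .] — both call for a reduction, and with no lookahead the parser cannot choose between them.

Augment with L' → L and build the canonical LR(0) collection (I0 = CLOSURE({[L' → . L]}), then GOTO on every symbol after a dot until no new states appear). It has 12 states:
  I0: { [L → . ,], [L → . S], [L → . Y )], [L' → . L], [S → . + + +], [Y → . b], [Y → . id )] }  — shift
  I1: { [S → + . + +] }  — shift
  I2: { [L → , .] }  — reduce
  I3: { [L' → L .] }  — accept
  I4: { [L → S .] }  — reduce
  I5: { [L → Y . )] }  — shift
  I6: { [Y → b .] }  — reduce
  I7: { [Y → id . )] }  — shift
  I8: { [Y → id ) .] }  — reduce
  I9: { [L → Y ) .] }  — reduce
  I10: { [S → + + . +] }  — shift
  I11: { [S → + + + .] }  — reduce

No state contains more than one complete item.

Answer: No reduce-reduce conflicts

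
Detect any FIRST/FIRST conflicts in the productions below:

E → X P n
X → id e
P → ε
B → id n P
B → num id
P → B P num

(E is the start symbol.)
FIRST sets of the non-terminals at (or reachable through a nullable prefix from) the front of some alternative:
  FIRST(B) = { 'id', 'num' }

Productions for P:
  P → ε: FIRST = { ε }
  P → B P num: FIRST = { 'id', 'num' }
Productions for B:
  B → id n P: FIRST = { 'id' }
  B → num id: FIRST = { 'num' }
E, X have only one production, so no FIRST/FIRST conflict is possible there.

All alternatives of each non-terminal have pairwise disjoint FIRST sets.

Answer: No FIRST/FIRST conflicts.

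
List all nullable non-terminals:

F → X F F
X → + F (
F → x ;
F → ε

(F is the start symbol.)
{ 'F' }

ε-productions: F → ε
So F is immediately nullable.
No further non-terminal can be added: every production for the remaining non-terminals contains a terminal or a non-nullable non-terminal.
Nullable = { 'F' }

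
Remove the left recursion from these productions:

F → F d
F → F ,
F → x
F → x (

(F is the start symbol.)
F → x F'
F → x ( F'
F' → d F'
F' → , F'
F' → ε

F is directly left-recursive. The standard transformation for
  A → A α₁ | ... | A α_m | β₁ | ... | β_n
is
  A  → β₁ A' | ... | β_n A'
  A' → α₁ A' | ... | α_m A' | ε

F → x becomes F → x F'
F → x ( becomes F → x ( F'
F → F d becomes F' → d F'
F → F , becomes F' → , F'
Add F' → ε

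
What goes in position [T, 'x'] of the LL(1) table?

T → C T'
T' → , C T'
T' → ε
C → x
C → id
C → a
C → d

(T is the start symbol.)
T → C T'

To find M[T, 'x'], we find productions for T where 'x' is in the predict set (PREDICT(N → α) = (FIRST(α) \ {ε}) ∪ (FOLLOW(N) if α ⇒* ε)).

Relevant sets:
  FIRST(C) = { 'a', 'd', 'id', 'x' }

T → C T': PREDICT = { 'a', 'd', 'id', 'x' }
  'x' is in predict set, so this production goes in M[T, 'x']

M[T, 'x'] = T → C T'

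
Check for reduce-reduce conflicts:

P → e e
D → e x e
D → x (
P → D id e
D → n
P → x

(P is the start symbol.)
No reduce-reduce conflicts

Augment with P' → P and build the canonical LR(0) collection (I0 = CLOSURE({[P' → . P]}), then GOTO on every symbol after a dot until no new states appear). It has 12 states:
  I0: { [D → . e x e], [D → . n], [D → . x (], [P → . D id e], [P → . e e], [P → . x], [P' → . P] }  — shift
  I1: { [P → D . id e] }  — shift
  I2: { [P' → P .] }  — accept
  I3: { [D → e . x e], [P → e . e] }  — shift
  I4: { [D → n .] }  — reduce
  I5: { [D → x . (], [P → x .] }  — shift, reduce
  I6: { [D → x ( .] }  — reduce
  I7: { [P → e e .] }  — reduce
  I8: { [D → e x . e] }  — shift
  I9: { [D → e x e .] }  — reduce
  I10: { [P → D id . e] }  — shift
  I11: { [P → D id e .] }  — reduce

No state contains more than one complete item.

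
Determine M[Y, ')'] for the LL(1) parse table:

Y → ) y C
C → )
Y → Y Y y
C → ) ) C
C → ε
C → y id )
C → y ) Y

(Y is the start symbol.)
To find M[Y, ')'], we find productions for Y where ')' is in the predict set (PREDICT(N → α) = (FIRST(α) \ {ε}) ∪ (FOLLOW(N) if α ⇒* ε)).

Relevant sets:
  FIRST(Y) = { ')' }

Y → ) y C: PREDICT = { ')' }
  ')' is in predict set, so this production goes in M[Y, ')']
Y → Y Y y: PREDICT = { ')' }
  ')' is in predict set, so this production goes in M[Y, ')']

M[Y, ')'] = Y → ) y C, Y → Y Y y  (a multiply-defined cell — the grammar is not LL(1))

Answer: Y → ) y C, Y → Y Y y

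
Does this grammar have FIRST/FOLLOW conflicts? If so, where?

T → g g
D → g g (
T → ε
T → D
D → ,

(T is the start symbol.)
No FIRST/FOLLOW conflicts.

Nullable non-terminals: T.
FIRST sets used below: FIRST(D) = { ',', 'g' }

T: nullable alternative(s) T → ε; FOLLOW(T) = { $ }
  T → g g: FIRST \ {ε} = { 'g' } — disjoint from FOLLOW(T)
  T → ε: FIRST \ {ε} = { } — this is the only nullable alternative, skip
  T → D: FIRST \ {ε} = { ',', 'g' } — disjoint from FOLLOW(T)

D has no nullable alternative, so no FIRST/FOLLOW check is needed there.

No FIRST/FOLLOW conflicts found.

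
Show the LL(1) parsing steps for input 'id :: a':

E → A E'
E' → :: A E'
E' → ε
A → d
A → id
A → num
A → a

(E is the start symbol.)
Stack is shown with the top on the left.

Stack      Input      Action
----------------------------
E $        id :: a $  output E → A E'
A E' $     id :: a $  output A → id
id E' $    id :: a $  match 'id'
E' $       :: a $     output E' → :: A E'
:: A E' $  :: a $     match '::'
A E' $     a $        output A → a
a E' $     a $        match 'a'
E' $       $          output E' → ε
$          $          accept

The string is accepted.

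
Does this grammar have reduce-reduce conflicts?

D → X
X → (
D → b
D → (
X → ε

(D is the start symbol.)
Yes — I1: [D → ( .] vs [X → ( .]

A reduce-reduce conflict occurs when an LR(0) state has two complete items [A → α .] and [B → β .] — both call for a reduction, and with no lookahead the parser cannot choose between them.

Augment with D' → D and build the canonical LR(0) collection (I0 = CLOSURE({[D' → . D]}), then GOTO on every symbol after a dot until no new states appear). It has 5 states:
  I0: { [D → . (], [D → . X], [D → . b], [D' → . D], [X → . (], [X → .] }  — shift, reduce
  I1: { [D → ( .], [X → ( .] }  — 2 reduces
  I2: { [D' → D .] }  — accept
  I3: { [D → X .] }  — reduce
  I4: { [D → b .] }  — reduce

I1 contains complete items [D → ( .], [X → ( .] — reduce-reduce conflict.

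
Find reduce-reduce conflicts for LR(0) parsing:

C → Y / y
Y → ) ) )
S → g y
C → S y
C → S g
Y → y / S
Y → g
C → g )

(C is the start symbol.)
A reduce-reduce conflict occurs when an LR(0) state has two complete items [A → α .] and [B → β .] — both call for a reduction, and with no lookahead the parser cannot choose between them.

Augment with C' → C and build the canonical LR(0) collection (I0 = CLOSURE({[C' → . C]}), then GOTO on every symbol after a dot until no new states appear). It has 18 states:
  I0: { [C → . S g], [C → . S y], [C → . Y / y], [C → . g )], [C' → . C], [S → . g y], [Y → . ) ) )], [Y → . g], [Y → . y / S] }  — shift
  I1: { [Y → ) . ) )] }  — shift
  I2: { [C' → C .] }  — accept
  I3: { [C → S . g], [C → S . y] }  — shift
  I4: { [C → Y . / y] }  — shift
  I5: { [C → g . )], [S → g . y], [Y → g .] }  — shift, reduce
  I6: { [Y → y . / S] }  — shift
  I7: { [S → . g y], [Y → y / . S] }  — shift
  I8: { [Y → y / S .] }  — reduce
  I9: { [S → g . y] }  — shift
  I10: { [S → g y .] }  — reduce
  I11: { [C → g ) .] }  — reduce
  I12: { [C → Y / . y] }  — shift
  I13: { [C → Y / y .] }  — reduce
  I14: { [C → S g .] }  — reduce
  I15: { [C → S y .] }  — reduce
  I16: { [Y → ) ) . )] }  — shift
  I17: { [Y → ) ) ) .] }  — reduce

No state contains more than one complete item.

Answer: No reduce-reduce conflicts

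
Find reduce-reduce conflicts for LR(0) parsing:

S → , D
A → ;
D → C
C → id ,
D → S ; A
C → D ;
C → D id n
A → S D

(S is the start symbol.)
Augment with S' → S and build the canonical LR(0) collection (I0 = CLOSURE({[S' → . S]}), then GOTO on every symbol after a dot until no new states appear). It has 16 states:
  I0: { [S → . , D], [S' → . S] }  — shift
  I1: { [C → . D ;], [C → . D id n], [C → . id ,], [D → . C], [D → . S ; A], [S → , . D], [S → . , D] }  — shift
  I2: { [S' → S .] }  — accept
  I3: { [D → C .] }  — reduce
  I4: { [C → D . ;], [C → D . id n], [S → , D .] }  — shift, reduce
  I5: { [D → S . ; A] }  — shift
  I6: { [C → id . ,] }  — shift
  I7: { [C → id , .] }  — reduce
  I8: { [A → . ;], [A → . S D], [D → S ; . A], [S → . , D] }  — shift
  I9: { [A → ; .] }  — reduce
  I10: { [D → S ; A .] }  — reduce
  I11: { [A → S . D], [C → . D ;], [C → . D id n], [C → . id ,], [D → . C], [D → . S ; A], [S → . , D] }  — shift
  I12: { [A → S D .], [C → D . ;], [C → D . id n] }  — shift, reduce
  I13: { [C → D ; .] }  — reduce
  I14: { [C → D id . n] }  — shift
  I15: { [C → D id n .] }  — reduce

No state contains more than one complete item.

Answer: No reduce-reduce conflicts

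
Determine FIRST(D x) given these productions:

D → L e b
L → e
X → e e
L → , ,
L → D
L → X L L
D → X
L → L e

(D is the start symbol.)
{ ',', 'e' }

FIRST sets of the non-terminals involved (from the grammar, by fixed-point iteration):
  FIRST(D) = { ',', 'e' }

To compute FIRST(D x), process the symbols left to right:
Symbol D is a non-terminal. Add FIRST(D) \ {ε} = { ',', 'e' }
D is not nullable (ε ∉ FIRST(D)), so stop here.
FIRST(D x) = { ',', 'e' }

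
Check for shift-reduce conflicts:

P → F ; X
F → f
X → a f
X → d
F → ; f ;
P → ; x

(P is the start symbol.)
A shift-reduce conflict occurs when an LR(0) state has both:
  - a complete (reduce) item [A → α .] (dot at the end), and
  - a shift item [B → β . c γ] (dot before a terminal).

Augment with P' → P and build the canonical LR(0) collection (I0 = CLOSURE({[P' → . P]}), then GOTO on every symbol after a dot until no new states appear). It has 13 states:
  I0: { [F → . ; f ;], [F → . f], [P → . ; x], [P → . F ; X], [P' → . P] }  — shift
  I1: { [F → ; . f ;], [P → ; . x] }  — shift
  I2: { [P → F . ; X] }  — shift
  I3: { [P' → P .] }  — accept
  I4: { [F → f .] }  — reduce
  I5: { [P → F ; . X], [X → . a f], [X → . d] }  — shift
  I6: { [P → F ; X .] }  — reduce
  I7: { [X → a . f] }  — shift
  I8: { [X → d .] }  — reduce
  I9: { [X → a f .] }  — reduce
  I10: { [F → ; f . ;] }  — shift
  I11: { [P → ; x .] }  — reduce
  I12: { [F → ; f ; .] }  — reduce

No state contains both a complete item and a shift item.

Answer: No shift-reduce conflicts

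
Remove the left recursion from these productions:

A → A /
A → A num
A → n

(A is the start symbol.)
A → n A'
A' → / A'
A' → num A'
A' → ε

A is directly left-recursive. The standard transformation for
  A → A α₁ | ... | A α_m | β₁ | ... | β_n
is
  A  → β₁ A' | ... | β_n A'
  A' → α₁ A' | ... | α_m A' | ε

A → n becomes A → n A'
A → A / becomes A' → / A'
A → A num becomes A' → num A'
Add A' → ε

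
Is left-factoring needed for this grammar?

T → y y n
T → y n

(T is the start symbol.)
Left-factoring is needed when two productions for the same non-terminal
share a common prefix on the right-hand side.

Productions for T:
  T → y y n
  T → y n

Found common prefix 'y' in productions for T

Answer: Yes, T has productions with common prefix 'y'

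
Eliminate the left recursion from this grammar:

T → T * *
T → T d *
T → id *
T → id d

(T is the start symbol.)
T is directly left-recursive. The standard transformation for
  A → A α₁ | ... | A α_m | β₁ | ... | β_n
is
  A  → β₁ A' | ... | β_n A'
  A' → α₁ A' | ... | α_m A' | ε

T → id * becomes T → id * T'
T → id d becomes T → id d T'
T → T * * becomes T' → * * T'
T → T d * becomes T' → d * T'
Add T' → ε

Resulting grammar:
T → id * T'
T → id d T'
T' → * * T'
T' → d * T'
T' → ε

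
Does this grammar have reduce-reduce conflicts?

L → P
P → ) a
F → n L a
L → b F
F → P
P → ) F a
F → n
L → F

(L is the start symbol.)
A reduce-reduce conflict occurs when an LR(0) state has two complete items [A → α .] and [B → β .] — both call for a reduction, and with no lookahead the parser cannot choose between them.

Augment with L' → L and build the canonical LR(0) collection (I0 = CLOSURE({[L' → . L]}), then GOTO on every symbol after a dot until no new states appear). It has 14 states:
  I0: { [F → . P], [F → . n L a], [F → . n], [L → . F], [L → . P], [L → . b F], [L' → . L], [P → . ) F a], [P → . ) a] }  — shift
  I1: { [F → . P], [F → . n L a], [F → . n], [P → ) . F a], [P → ) . a], [P → . ) F a], [P → . ) a] }  — shift
  I2: { [L → F .] }  — reduce
  I3: { [L' → L .] }  — accept
  I4: { [F → P .], [L → P .] }  — 2 reduces
  I5: { [F → . P], [F → . n L a], [F → . n], [L → b . F], [P → . ) F a], [P → . ) a] }  — shift
  I6: { [F → . P], [F → . n L a], [F → . n], [F → n . L a], [F → n .], [L → . F], [L → . P], [L → . b F], [P → . ) F a], [P → . ) a] }  — shift, reduce
  I7: { [F → n L . a] }  — shift
  I8: { [F → n L a .] }  — reduce
  I9: { [L → b F .] }  — reduce
  I10: { [F → P .] }  — reduce
  I11: { [P → ) F . a] }  — shift
  I12: { [P → ) a .] }  — reduce
  I13: { [P → ) F a .] }  — reduce

I4 contains complete items [F → P .], [L → P .] — reduce-reduce conflict.

Answer: Yes — I4: [F → P .] vs [L → P .]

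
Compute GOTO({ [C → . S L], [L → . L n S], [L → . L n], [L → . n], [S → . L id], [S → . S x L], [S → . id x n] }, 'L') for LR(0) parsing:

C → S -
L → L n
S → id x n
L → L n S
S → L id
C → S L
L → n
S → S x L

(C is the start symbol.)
GOTO(I, 'L') = CLOSURE({ [A → αX.β] : [A → α.Xβ] ∈ I, X = 'L' })

Items with dot before 'L', with the dot advanced:
  [L → . L n] → [L → L . n]
  [L → . L n S] → [L → L . n S]
  [S → . L id] → [S → L . id]
Closure adds nothing (no advanced item has the dot before a non-terminal).

GOTO = { [L → L . n S], [L → L . n], [S → L . id] }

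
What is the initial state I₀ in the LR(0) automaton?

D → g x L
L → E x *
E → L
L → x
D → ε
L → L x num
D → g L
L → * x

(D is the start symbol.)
First, augment the grammar with D' → D
I₀ = CLOSURE({ [D' → . D] }):
  [D' → . D] has the dot before D: add [D → . g x L], [D → .], [D → . g L]
No further items can be added.

I₀ = { [D → . g L], [D → . g x L], [D → .], [D' → . D] }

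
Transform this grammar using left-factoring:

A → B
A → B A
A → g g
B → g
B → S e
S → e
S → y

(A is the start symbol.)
Left-factoring transforms A → αβ₁ | αβ₂ into A → αA' and A' → β₁ | β₂
(α is the longest common prefix among the alternatives). Repeat until
no nonterminal has two alternatives with a common prefix.

Round 1: A has alternatives sharing prefix 'B'. Introduce A': A → B A'
  Add: A' → ε
  Add: A' → A

No remaining common prefixes — done.

Resulting grammar:
A → B A'
A' → ε
A' → A
A → g g
B → g
B → S e
S → e
S → y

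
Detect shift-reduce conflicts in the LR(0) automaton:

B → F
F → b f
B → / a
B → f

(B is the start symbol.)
Augment with B' → B and build the canonical LR(0) collection (I0 = CLOSURE({[B' → . B]}), then GOTO on every symbol after a dot until no new states appear). It has 8 states:
  I0: { [B → . / a], [B → . F], [B → . f], [B' → . B], [F → . b f] }  — shift
  I1: { [B → / . a] }  — shift
  I2: { [B' → B .] }  — accept
  I3: { [B → F .] }  — reduce
  I4: { [F → b . f] }  — shift
  I5: { [B → f .] }  — reduce
  I6: { [F → b f .] }  — reduce
  I7: { [B → / a .] }  — reduce

No state contains both a complete item and a shift item.

Answer: No shift-reduce conflicts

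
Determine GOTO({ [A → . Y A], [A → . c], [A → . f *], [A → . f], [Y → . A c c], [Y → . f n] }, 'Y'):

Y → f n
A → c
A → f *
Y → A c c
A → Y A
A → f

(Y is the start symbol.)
GOTO(I, 'Y') = CLOSURE({ [A → αX.β] : [A → α.Xβ] ∈ I, X = 'Y' })

Items with dot before 'Y', with the dot advanced:
  [A → . Y A] → [A → Y . A]
Closure of the advanced items:
  [A → Y . A] has the dot before A: add [A → . c], [A → . f *], [A → . Y A], [A → . f]
  [A → . Y A] has the dot before Y: add [Y → . f n], [Y → . A c c]

GOTO = { [A → . Y A], [A → . c], [A → . f *], [A → . f], [A → Y . A], [Y → . A c c], [Y → . f n] }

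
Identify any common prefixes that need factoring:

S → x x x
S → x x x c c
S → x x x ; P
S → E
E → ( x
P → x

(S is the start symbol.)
Left-factoring is needed when two productions for the same non-terminal
share a common prefix on the right-hand side.

Productions for S:
  S → x x x
  S → x x x c c
  S → x x x ; P
  S → E

Found common prefix 'x x x' in productions for S

Answer: Yes, S has productions with common prefix 'x x x'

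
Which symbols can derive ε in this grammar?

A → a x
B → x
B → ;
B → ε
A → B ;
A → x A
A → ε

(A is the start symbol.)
ε-productions: B → ε, A → ε
So B, A are immediately nullable.
Every non-terminal is now nullable.
Nullable = { 'A', 'B' }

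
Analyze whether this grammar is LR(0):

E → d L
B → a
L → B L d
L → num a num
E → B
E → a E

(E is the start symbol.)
No. Shift-reduce conflict between [B → a .] and [B → . a]

Augment with E' → E and build the canonical LR(0) collection (I0 = CLOSURE({[E' → . E]}), then GOTO on every symbol after a dot until no new states appear). It has 14 states:
  I0: { [B → . a], [E → . B], [E → . a E], [E → . d L], [E' → . E] }  — shift
  I1: { [E → B .] }  — reduce
  I2: { [E' → E .] }  — accept
  I3: { [B → . a], [B → a .], [E → . B], [E → . a E], [E → . d L], [E → a . E] }  — shift, reduce
  I4: { [B → . a], [E → d . L], [L → . B L d], [L → . num a num] }  — shift
  I5: { [B → . a], [L → . B L d], [L → . num a num], [L → B . L d] }  — shift
  I6: { [E → d L .] }  — reduce
  I7: { [B → a .] }  — reduce
  I8: { [L → num . a num] }  — shift
  I9: { [L → num a . num] }  — shift
  I10: { [L → num a num .] }  — reduce
  I11: { [L → B L . d] }  — shift
  I12: { [L → B L d .] }  — reduce
  I13: { [E → a E .] }  — reduce

Conflict in state I3:
  Shift-reduce conflict between [B → a .] and [B → . a]
So the grammar is NOT LR(0).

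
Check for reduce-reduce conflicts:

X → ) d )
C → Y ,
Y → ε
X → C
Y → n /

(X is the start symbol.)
A reduce-reduce conflict occurs when an LR(0) state has two complete items [A → α .] and [B → β .] — both call for a reduction, and with no lookahead the parser cannot choose between them.

Augment with X' → X and build the canonical LR(0) collection (I0 = CLOSURE({[X' → . X]}), then GOTO on every symbol after a dot until no new states appear). It has 10 states:
  I0: { [C → . Y ,], [X → . ) d )], [X → . C], [X' → . X], [Y → . n /], [Y → .] }  — shift, reduce
  I1: { [X → ) . d )] }  — shift
  I2: { [X → C .] }  — reduce
  I3: { [X' → X .] }  — accept
  I4: { [C → Y . ,] }  — shift
  I5: { [Y → n . /] }  — shift
  I6: { [Y → n / .] }  — reduce
  I7: { [C → Y , .] }  — reduce
  I8: { [X → ) d . )] }  — shift
  I9: { [X → ) d ) .] }  — reduce

No state contains more than one complete item.

Answer: No reduce-reduce conflicts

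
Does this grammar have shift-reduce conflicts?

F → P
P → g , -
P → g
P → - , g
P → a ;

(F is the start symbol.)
Yes — I5: [P → g .] vs [P → g . , -]

A shift-reduce conflict occurs when an LR(0) state has both:
  - a complete (reduce) item [A → α .] (dot at the end), and
  - a shift item [B → β . c γ] (dot before a terminal).

Augment with F' → F and build the canonical LR(0) collection (I0 = CLOSURE({[F' → . F]}), then GOTO on every symbol after a dot until no new states appear). It has 11 states:
  I0: { [F → . P], [F' → . F], [P → . - , g], [P → . a ;], [P → . g , -], [P → . g] }  — shift
  I1: { [P → - . , g] }  — shift
  I2: { [F' → F .] }  — accept
  I3: { [F → P .] }  — reduce
  I4: { [P → a . ;] }  — shift
  I5: { [P → g . , -], [P → g .] }  — shift, reduce
  I6: { [P → g , . -] }  — shift
  I7: { [P → g , - .] }  — reduce
  I8: { [P → a ; .] }  — reduce
  I9: { [P → - , . g] }  — shift
  I10: { [P → - , g .] }  — reduce

I5 contains reduce item [P → g .] and shift item [P → g . , -] — shift-reduce conflict.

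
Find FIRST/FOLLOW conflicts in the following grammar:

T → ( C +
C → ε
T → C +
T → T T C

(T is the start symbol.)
Nullable non-terminals: C.
C has a nullable alternative but only one production, so nothing to check.

T has no nullable alternative, so no FIRST/FOLLOW check is needed there.

No FIRST/FOLLOW conflicts found.

Answer: No FIRST/FOLLOW conflicts.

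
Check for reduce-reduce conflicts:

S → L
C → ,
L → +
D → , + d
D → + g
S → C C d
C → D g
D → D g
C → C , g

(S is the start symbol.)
A reduce-reduce conflict occurs when an LR(0) state has two complete items [A → α .] and [B → β .] — both call for a reduction, and with no lookahead the parser cannot choose between them.

Augment with S' → S and build the canonical LR(0) collection (I0 = CLOSURE({[S' → . S]}), then GOTO on every symbol after a dot until no new states appear). It has 17 states:
  I0: { [C → . ,], [C → . C , g], [C → . D g], [D → . + g], [D → . , + d], [D → . D g], [L → . +], [S → . C C d], [S → . L], [S' → . S] }  — shift
  I1: { [D → + . g], [L → + .] }  — shift, reduce
  I2: { [C → , .], [D → , . + d] }  — shift, reduce
  I3: { [C → . ,], [C → . C , g], [C → . D g], [C → C . , g], [D → . + g], [D → . , + d], [D → . D g], [S → C . C d] }  — shift
  I4: { [C → D . g], [D → D . g] }  — shift
  I5: { [S → L .] }  — reduce
  I6: { [S' → S .] }  — accept
  I7: { [C → D g .], [D → D g .] }  — 2 reduces
  I8: { [D → + . g] }  — shift
  I9: { [C → , .], [C → C , . g], [D → , . + d] }  — shift, reduce
  I10: { [C → C . , g], [S → C C . d] }  — shift
  I11: { [C → C , . g] }  — shift
  I12: { [S → C C d .] }  — reduce
  I13: { [C → C , g .] }  — reduce
  I14: { [D → , + . d] }  — shift
  I15: { [D → , + d .] }  — reduce
  I16: { [D → + g .] }  — reduce

I7 contains complete items [C → D g .], [D → D g .] — reduce-reduce conflict.

Answer: Yes — I7: [C → D g .] vs [D → D g .]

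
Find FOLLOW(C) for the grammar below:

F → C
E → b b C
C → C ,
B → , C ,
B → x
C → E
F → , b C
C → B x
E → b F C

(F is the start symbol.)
{ $, ',', 'b', 'x' }

In F → C: C is at the end, add FOLLOW(F)
In E → b b C: C is at the end, add FOLLOW(E)
In C → C ,: C is followed by ',', add FIRST(',') \ {ε} = { ',' }
In B → , C ,: C is followed by ',', add FIRST(',') \ {ε} = { ',' }
In F → , b C: C is at the end, add FOLLOW(F)
In E → b F C: C is at the end, add FOLLOW(E)

The FOLLOW sets referred to above (computed the same way, to a fixed point):
  FOLLOW(F) = { $, ',', 'b', 'x' }
  FOLLOW(E) = { $, ',', 'b', 'x' }

Taking the union: FOLLOW(C) = { $, ',', 'b', 'x' }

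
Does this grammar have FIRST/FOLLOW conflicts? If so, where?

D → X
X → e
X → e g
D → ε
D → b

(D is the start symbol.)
Nullable non-terminals: D.
FIRST sets used below: FIRST(X) = { 'e' }

D: nullable alternative(s) D → ε; FOLLOW(D) = { $ }
  D → X: FIRST \ {ε} = { 'e' } — disjoint from FOLLOW(D)
  D → ε: FIRST \ {ε} = { } — this is the only nullable alternative, skip
  D → b: FIRST \ {ε} = { 'b' } — disjoint from FOLLOW(D)

X has no nullable alternative, so no FIRST/FOLLOW check is needed there.

No FIRST/FOLLOW conflicts found.

Answer: No FIRST/FOLLOW conflicts.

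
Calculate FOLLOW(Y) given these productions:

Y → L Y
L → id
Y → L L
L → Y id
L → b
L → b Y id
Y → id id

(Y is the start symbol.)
Y is the start symbol, so $ ∈ FOLLOW(Y).
In Y → L Y: Y is at the end; this adds FOLLOW(Y) to itself — nothing new
In L → Y id: Y is followed by id, add FIRST(id) \ {ε} = { 'id' }
In L → b Y id: Y is followed by id, add FIRST(id) \ {ε} = { 'id' }

Taking the union: FOLLOW(Y) = { $, 'id' }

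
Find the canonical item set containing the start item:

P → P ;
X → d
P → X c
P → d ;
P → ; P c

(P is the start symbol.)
First, augment the grammar with P' → P
I₀ = CLOSURE({ [P' → . P] }):
  [P' → . P] has the dot before P: add [P → . P ;], [P → . X c], [P → . d ;], [P → . ; P c]
  [P → . X c] has the dot before X: add [X → . d]
No further items can be added.

I₀ = { [P → . ; P c], [P → . P ;], [P → . X c], [P → . d ;], [P' → . P], [X → . d] }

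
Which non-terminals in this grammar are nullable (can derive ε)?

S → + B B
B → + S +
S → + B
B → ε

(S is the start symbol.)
A non-terminal is nullable if it can derive ε (the empty string): either it has an ε-production, or it has a production whose right-hand side consists entirely of nullable non-terminals.

ε-productions: B → ε
So B is immediately nullable.
No further non-terminal can be added: every production for the remaining non-terminals contains a terminal or a non-nullable non-terminal.
Nullable = { 'B' }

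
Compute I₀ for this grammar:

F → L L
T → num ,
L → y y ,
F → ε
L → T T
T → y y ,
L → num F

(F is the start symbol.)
First, augment the grammar with F' → F
I₀ = CLOSURE({ [F' → . F] }):
  [F' → . F] has the dot before F: add [F → . L L], [F → .]
  [F → . L L] has the dot before L: add [L → . y y ,], [L → . T T], [L → . num F]
  [L → . T T] has the dot before T: add [T → . num ,], [T → . y y ,]
No further items can be added.

I₀ = { [F → . L L], [F → .], [F' → . F], [L → . T T], [L → . num F], [L → . y y ,], [T → . num ,], [T → . y y ,] }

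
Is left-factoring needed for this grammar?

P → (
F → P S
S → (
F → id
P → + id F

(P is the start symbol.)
No, left-factoring is not needed

Left-factoring is needed when two productions for the same non-terminal
share a common prefix on the right-hand side.

Productions for P:
  P → (
  P → + id F
Productions for F:
  F → P S
  F → id

No common prefixes found.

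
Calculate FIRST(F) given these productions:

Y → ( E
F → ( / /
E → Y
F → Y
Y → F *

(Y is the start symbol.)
{ '(' }

FIRST sets of the other non-terminals involved (by the same procedure, iterated to a fixed point):
  FIRST(Y) = { '(' }

From F → ( / /:
  - '(' is a terminal: add '(' and stop
From F → Y:
  - Y is a non-terminal: add FIRST(Y) \ {ε} = { '(' }
    Y is not nullable, so stop

Collecting: FIRST(F) = { '(' }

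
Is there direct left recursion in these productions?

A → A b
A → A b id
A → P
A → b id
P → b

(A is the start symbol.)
Yes, A is left-recursive

Direct left recursion occurs when N → N α for some non-terminal N (the right-hand side begins with the left-hand side itself).

A → A b: LEFT RECURSIVE (starts with A)
A → A b id: LEFT RECURSIVE (starts with A)
A → P: starts with P
A → b id: starts with b
P → b: starts with b

The grammar has direct left recursion on: A.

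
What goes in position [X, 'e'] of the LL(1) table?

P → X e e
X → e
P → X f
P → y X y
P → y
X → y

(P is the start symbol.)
To find M[X, 'e'], we find productions for X where 'e' is in the predict set (PREDICT(N → α) = (FIRST(α) \ {ε}) ∪ (FOLLOW(N) if α ⇒* ε)).

X → e: PREDICT = { 'e' }
  'e' is in predict set, so this production goes in M[X, 'e']
X → y: PREDICT = { 'y' }

M[X, 'e'] = X → e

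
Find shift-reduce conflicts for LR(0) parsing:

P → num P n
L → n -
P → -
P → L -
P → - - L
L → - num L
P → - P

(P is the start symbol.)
Augment with P' → P and build the canonical LR(0) collection (I0 = CLOSURE({[P' → . P]}), then GOTO on every symbol after a dot until no new states appear). It has 15 states:
  I0: { [L → . - num L], [L → . n -], [P → . - - L], [P → . - P], [P → . -], [P → . L -], [P → . num P n], [P' → . P] }  — shift
  I1: { [L → - . num L], [L → . - num L], [L → . n -], [P → - . - L], [P → - . P], [P → - .], [P → . - - L], [P → . - P], [P → . -], [P → . L -], [P → . num P n] }  — shift, reduce
  I2: { [P → L . -] }  — shift
  I3: { [P' → P .] }  — accept
  I4: { [L → n . -] }  — shift
  I5: { [L → . - num L], [L → . n -], [P → . - - L], [P → . - P], [P → . -], [P → . L -], [P → . num P n], [P → num . P n] }  — shift
  I6: { [P → num P . n] }  — shift
  I7: { [P → num P n .] }  — reduce
  I8: { [L → n - .] }  — reduce
  I9: { [P → L - .] }  — reduce
  I10: { [L → - . num L], [L → . - num L], [L → . n -], [P → - - . L], [P → - . - L], [P → - . P], [P → - .], [P → . - - L], [P → . - P], [P → . -], [P → . L -], [P → . num P n] }  — shift, reduce
  I11: { [P → - P .] }  — reduce
  I12: { [L → - num . L], [L → . - num L], [L → . n -], [P → . - - L], [P → . - P], [P → . -], [P → . L -], [P → . num P n], [P → num . P n] }  — shift
  I13: { [L → - num L .], [P → L . -] }  — shift, reduce
  I14: { [P → - - L .], [P → L . -] }  — shift, reduce

I1 contains reduce item [P → - .] and shift items [L → . - num L], [L → - . num L], [L → . n -], [P → . -], [P → . - - L], [P → - . - L], [P → . - P], [P → . num P n] — shift-reduce conflict.
I10 contains reduce item [P → - .] and shift items [L → . - num L], [L → - . num L], [L → . n -], [P → . -], [P → . - - L], [P → - . - L], [P → . - P], [P → . num P n] — shift-reduce conflict.
I13 contains reduce item [L → - num L .] and shift item [P → L . -] — shift-reduce conflict.
I14 contains reduce item [P → - - L .] and shift item [P → L . -] — shift-reduce conflict.

Answer: Yes — I1: [P → - .] vs [L → . - num L]; I10: [P → - .] vs [L → . - num L]; I13: [L → - num L .] vs [P → L . -]; I14: [P → - - L .] vs [P → L . -]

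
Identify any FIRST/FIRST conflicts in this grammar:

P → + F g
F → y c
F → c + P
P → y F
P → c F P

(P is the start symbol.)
A FIRST/FIRST conflict occurs when two productions N → α and N → β for the same non-terminal have FIRST(α) ∩ FIRST(β) ≠ ∅ (with ε ∈ FIRST of a nullable right-hand side, so two nullable alternatives also conflict).

Productions for P:
  P → + F g: FIRST = { '+' }
  P → y F: FIRST = { 'y' }
  P → c F P: FIRST = { 'c' }
Productions for F:
  F → y c: FIRST = { 'y' }
  F → c + P: FIRST = { 'c' }

All alternatives of each non-terminal have pairwise disjoint FIRST sets.

Answer: No FIRST/FIRST conflicts.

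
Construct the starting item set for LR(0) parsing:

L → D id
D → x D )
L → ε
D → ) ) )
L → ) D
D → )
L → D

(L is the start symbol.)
{ [D → . ) ) )], [D → . )], [D → . x D )], [L → . ) D], [L → . D id], [L → . D], [L → .], [L' → . L] }

First, augment the grammar with L' → L
I₀ = CLOSURE({ [L' → . L] }):
  [L' → . L] has the dot before L: add [L → . D id], [L → .], [L → . ) D], [L → . D]
  [L → . D id] has the dot before D: add [D → . x D )], [D → . ) ) )], [D → . )]
No further items can be added.

I₀ = { [D → . ) ) )], [D → . )], [D → . x D )], [L → . ) D], [L → . D id], [L → . D], [L → .], [L' → . L] }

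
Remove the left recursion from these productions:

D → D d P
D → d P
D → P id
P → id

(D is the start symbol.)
D is directly left-recursive. The standard transformation for
  A → A α₁ | ... | A α_m | β₁ | ... | β_n
is
  A  → β₁ A' | ... | β_n A'
  A' → α₁ A' | ... | α_m A' | ε

D → d P becomes D → d P D'
D → P id becomes D → P id D'
D → D d P becomes D' → d P D'
Add D' → ε

Productions for other non-terminals are unchanged:
  P → id

Resulting grammar:
D → d P D'
D → P id D'
D' → d P D'
D' → ε
P → id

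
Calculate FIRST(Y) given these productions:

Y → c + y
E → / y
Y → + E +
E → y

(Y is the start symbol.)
To compute FIRST(Y), examine every production with Y on the left-hand side, reading each right-hand side left to right until a non-nullable symbol is reached.

From Y → c + y:
  - c is a terminal: add 'c' and stop
From Y → + E +:
  - '+' is a terminal: add '+' and stop

Collecting: FIRST(Y) = { '+', 'c' }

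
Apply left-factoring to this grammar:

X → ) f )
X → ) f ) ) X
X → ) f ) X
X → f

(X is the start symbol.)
Left-factoring transforms A → αβ₁ | αβ₂ into A → αA' and A' → β₁ | β₂
(α is the longest common prefix among the alternatives). Repeat until
no nonterminal has two alternatives with a common prefix.

Round 1: X has alternatives sharing prefix ') f )'. Introduce X': X → ) f ) X'
  Add: X' → ε
  Add: X' → ) X
  Add: X' → X

No remaining common prefixes — done.

Resulting grammar:
X → ) f ) X'
X' → ε
X' → ) X
X' → X
X → f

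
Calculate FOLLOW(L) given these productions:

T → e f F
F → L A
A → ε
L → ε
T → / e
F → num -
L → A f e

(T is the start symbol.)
To compute FOLLOW(L), find every occurrence of L on a right-hand side N → α L β: add FIRST(β) \ {ε}, and if β is empty or nullable also add FOLLOW(N). Iterate to a fixed point.

In F → L A: L is followed by A, add FIRST(A) \ {ε} = { }
  A is nullable, so also add FOLLOW(F)

The FOLLOW sets referred to above (computed the same way, to a fixed point):
  FOLLOW(F) = { $ }

Taking the union: FOLLOW(L) = { $ }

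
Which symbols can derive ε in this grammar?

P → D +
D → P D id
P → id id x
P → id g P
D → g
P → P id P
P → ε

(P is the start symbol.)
{ 'P' }

ε-productions: P → ε
So P is immediately nullable.
No further non-terminal can be added: every production for the remaining non-terminals contains a terminal or a non-nullable non-terminal.
Nullable = { 'P' }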